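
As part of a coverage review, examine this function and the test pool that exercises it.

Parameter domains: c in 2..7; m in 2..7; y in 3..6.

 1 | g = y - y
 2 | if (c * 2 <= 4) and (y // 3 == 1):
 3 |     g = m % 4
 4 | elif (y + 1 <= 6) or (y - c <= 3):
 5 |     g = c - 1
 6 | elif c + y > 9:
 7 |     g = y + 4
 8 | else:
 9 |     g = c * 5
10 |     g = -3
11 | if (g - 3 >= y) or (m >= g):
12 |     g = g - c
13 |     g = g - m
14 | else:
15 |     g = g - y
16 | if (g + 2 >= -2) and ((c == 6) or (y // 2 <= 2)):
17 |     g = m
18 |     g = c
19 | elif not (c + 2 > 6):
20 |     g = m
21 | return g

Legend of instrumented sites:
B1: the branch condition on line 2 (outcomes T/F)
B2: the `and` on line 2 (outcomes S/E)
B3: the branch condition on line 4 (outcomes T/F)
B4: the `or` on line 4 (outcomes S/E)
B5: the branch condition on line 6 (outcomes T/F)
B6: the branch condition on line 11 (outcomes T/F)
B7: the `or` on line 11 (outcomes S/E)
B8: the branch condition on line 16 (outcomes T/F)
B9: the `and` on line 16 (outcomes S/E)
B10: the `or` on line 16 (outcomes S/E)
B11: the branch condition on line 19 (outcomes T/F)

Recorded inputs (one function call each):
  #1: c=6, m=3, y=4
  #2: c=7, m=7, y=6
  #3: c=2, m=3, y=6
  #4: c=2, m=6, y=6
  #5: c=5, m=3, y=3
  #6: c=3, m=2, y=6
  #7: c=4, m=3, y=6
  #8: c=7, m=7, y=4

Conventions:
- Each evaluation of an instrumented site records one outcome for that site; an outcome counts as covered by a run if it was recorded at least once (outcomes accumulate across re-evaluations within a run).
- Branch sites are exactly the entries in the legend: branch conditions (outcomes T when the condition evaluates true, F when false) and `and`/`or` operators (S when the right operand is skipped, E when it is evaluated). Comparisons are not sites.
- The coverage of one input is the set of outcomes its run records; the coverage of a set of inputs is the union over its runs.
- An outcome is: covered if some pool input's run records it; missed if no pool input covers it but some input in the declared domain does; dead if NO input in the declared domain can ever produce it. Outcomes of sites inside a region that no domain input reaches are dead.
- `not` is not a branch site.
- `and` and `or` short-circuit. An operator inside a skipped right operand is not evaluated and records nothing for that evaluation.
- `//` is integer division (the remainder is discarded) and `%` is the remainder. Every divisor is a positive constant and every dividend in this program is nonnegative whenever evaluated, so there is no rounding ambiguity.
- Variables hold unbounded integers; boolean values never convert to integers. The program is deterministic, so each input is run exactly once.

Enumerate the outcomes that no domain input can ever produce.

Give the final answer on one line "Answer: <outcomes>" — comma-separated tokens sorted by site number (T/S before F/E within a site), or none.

running all 144 domain inputs and tallying outcomes:
  B5=T: zero occurrences over every domain input -> dead
  reachable outcomes have witnesses, e.g. B1=T (e.g. c=2, m=2, y=3), B1=F (e.g. c=2, m=2, y=6), B2=S (e.g. c=3, m=2, y=3), B2=E (e.g. c=2, m=2, y=3)

Answer: B5=T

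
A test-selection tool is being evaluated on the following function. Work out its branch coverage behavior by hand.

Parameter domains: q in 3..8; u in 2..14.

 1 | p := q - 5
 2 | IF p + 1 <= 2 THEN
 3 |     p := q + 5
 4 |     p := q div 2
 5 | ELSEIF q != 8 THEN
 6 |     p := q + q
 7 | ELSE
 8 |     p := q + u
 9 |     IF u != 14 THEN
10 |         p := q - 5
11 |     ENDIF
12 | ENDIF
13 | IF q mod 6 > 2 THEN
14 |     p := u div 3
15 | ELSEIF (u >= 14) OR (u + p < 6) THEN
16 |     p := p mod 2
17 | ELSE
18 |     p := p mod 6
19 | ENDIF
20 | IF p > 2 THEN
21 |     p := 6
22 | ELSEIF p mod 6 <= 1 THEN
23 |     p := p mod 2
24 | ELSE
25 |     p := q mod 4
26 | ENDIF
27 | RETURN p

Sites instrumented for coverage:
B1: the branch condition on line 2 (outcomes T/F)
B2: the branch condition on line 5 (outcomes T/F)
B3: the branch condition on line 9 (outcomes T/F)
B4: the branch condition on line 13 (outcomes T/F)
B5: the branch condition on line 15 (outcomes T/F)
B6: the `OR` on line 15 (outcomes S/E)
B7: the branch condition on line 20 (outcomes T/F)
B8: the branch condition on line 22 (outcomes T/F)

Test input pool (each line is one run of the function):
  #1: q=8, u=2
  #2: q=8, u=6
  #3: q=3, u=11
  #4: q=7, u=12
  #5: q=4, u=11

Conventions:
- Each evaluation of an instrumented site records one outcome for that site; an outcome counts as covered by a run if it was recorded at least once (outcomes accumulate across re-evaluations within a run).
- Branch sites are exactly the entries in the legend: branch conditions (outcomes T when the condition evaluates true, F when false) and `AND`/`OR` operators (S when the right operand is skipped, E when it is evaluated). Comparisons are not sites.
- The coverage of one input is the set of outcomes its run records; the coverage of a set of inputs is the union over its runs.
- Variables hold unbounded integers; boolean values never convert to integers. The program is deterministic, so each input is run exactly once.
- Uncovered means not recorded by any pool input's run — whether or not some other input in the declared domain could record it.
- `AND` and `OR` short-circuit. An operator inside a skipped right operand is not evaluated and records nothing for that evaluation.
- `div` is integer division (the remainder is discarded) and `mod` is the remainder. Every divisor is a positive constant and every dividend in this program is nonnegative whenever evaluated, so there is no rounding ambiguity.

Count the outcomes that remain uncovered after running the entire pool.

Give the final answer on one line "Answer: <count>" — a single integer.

#1 (q=8, u=2) -> B1->F, B2->F, B3->T, B4->F, B6->E, B5->T, B7->F, B8->T; covered: B1=F, B2=F, B3=T, B4=F, B5=T, B6=E, B7=F, B8=T
#2 (q=8, u=6) -> B1->F, B2->F, B3->T, B4->F, B6->E, B5->F, B7->T; covered: B1=F, B2=F, B3=T, B4=F, B5=F, B6=E, B7=T
#3 (q=3, u=11) -> B1->T, B4->T, B7->T; covered: B1=T, B4=T, B7=T
#4 (q=7, u=12) -> B1->F, B2->T, B4->F, B6->E, B5->F, B7->F, B8->F; covered: B1=F, B2=T, B4=F, B5=F, B6=E, B7=F, B8=F
#5 (q=4, u=11) -> B1->T, B4->T, B7->T; covered: B1=T, B4=T, B7=T
union over the pool: B1=T, B1=F, B2=T, B2=F, B3=T, B4=T, B4=F, B5=T, B5=F, B6=E, B7=T, B7=F, B8=T, B8=F
uncovered (2 of 16): B3=F, B6=S

Answer: 2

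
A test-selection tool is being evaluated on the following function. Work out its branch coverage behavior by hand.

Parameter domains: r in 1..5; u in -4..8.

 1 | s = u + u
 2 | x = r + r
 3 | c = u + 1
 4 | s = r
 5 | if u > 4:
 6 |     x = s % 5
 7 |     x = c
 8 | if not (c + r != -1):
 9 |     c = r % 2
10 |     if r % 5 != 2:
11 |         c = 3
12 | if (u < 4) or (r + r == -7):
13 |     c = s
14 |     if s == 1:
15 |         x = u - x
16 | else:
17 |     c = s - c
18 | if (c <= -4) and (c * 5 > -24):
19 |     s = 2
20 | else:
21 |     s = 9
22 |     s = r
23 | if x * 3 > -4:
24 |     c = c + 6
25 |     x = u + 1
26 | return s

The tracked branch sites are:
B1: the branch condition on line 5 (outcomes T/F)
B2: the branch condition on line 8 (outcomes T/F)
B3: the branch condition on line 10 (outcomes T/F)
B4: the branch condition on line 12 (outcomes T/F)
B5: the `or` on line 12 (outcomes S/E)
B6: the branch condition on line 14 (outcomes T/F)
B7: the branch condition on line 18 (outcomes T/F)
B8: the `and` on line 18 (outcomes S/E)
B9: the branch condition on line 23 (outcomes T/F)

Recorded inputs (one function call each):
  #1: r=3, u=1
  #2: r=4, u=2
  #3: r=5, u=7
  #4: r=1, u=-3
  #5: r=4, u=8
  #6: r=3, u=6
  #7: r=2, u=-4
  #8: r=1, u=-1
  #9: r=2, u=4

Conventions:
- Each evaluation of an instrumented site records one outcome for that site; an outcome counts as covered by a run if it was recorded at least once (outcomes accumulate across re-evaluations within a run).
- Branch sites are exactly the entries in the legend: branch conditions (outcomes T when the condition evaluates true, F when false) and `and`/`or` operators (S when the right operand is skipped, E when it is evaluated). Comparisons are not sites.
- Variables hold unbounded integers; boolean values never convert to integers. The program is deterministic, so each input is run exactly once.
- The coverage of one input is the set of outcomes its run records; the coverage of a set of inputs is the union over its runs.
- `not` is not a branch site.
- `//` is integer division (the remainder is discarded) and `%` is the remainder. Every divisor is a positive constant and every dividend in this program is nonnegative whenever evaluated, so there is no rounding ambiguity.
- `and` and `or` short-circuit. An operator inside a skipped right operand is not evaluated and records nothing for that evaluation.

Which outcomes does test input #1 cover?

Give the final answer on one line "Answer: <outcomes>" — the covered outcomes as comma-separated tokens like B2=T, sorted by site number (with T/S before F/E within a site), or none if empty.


Simulating input #1 (r=3, u=1) step by step:
  B1->F, B2->F, B5->S, B4->T, B6->F, B8->S, B7->F, B9->T
as a set, this run covers: B1=F, B2=F, B4=T, B5=S, B6=F, B7=F, B8=S, B9=T
Answer: B1=F, B2=F, B4=T, B5=S, B6=F, B7=F, B8=S, B9=T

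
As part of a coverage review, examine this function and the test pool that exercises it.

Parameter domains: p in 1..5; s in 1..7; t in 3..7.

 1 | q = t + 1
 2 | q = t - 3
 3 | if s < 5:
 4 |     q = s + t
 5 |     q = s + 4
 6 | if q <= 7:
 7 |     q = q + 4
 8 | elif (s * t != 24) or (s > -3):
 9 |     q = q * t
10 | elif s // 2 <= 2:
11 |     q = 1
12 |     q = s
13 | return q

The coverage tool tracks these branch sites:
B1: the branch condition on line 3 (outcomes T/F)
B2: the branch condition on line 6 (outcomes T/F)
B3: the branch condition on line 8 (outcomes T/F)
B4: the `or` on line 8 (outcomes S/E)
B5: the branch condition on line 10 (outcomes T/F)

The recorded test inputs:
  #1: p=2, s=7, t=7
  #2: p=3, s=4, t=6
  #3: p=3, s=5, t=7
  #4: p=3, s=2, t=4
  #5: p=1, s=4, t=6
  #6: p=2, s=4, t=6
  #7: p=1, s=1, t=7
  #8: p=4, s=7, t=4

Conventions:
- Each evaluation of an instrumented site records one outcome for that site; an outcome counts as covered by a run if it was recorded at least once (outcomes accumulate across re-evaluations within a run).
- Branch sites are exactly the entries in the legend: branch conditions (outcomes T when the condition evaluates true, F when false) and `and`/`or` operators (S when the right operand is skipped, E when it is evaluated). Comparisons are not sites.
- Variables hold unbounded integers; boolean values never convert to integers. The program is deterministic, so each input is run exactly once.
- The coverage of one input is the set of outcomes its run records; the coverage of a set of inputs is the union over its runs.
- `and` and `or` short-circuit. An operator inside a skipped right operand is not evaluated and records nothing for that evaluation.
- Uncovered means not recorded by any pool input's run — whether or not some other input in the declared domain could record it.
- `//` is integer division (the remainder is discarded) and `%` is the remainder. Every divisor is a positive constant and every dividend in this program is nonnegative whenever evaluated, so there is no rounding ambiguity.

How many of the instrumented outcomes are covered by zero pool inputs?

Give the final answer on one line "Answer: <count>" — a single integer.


test 1 (p=2, s=7, t=7) fires B1->F, B2->T; hits B1=F, B2=T
test 2 (p=3, s=4, t=6) fires B1->T, B2->F, B4->E, B3->T; hits B1=T, B2=F, B3=T, B4=E
test 3 (p=3, s=5, t=7) fires B1->F, B2->T; hits B1=F, B2=T
test 4 (p=3, s=2, t=4) fires B1->T, B2->T; hits B1=T, B2=T
test 5 (p=1, s=4, t=6) fires B1->T, B2->F, B4->E, B3->T; hits B1=T, B2=F, B3=T, B4=E
test 6 (p=2, s=4, t=6) fires B1->T, B2->F, B4->E, B3->T; hits B1=T, B2=F, B3=T, B4=E
test 7 (p=1, s=1, t=7) fires B1->T, B2->T; hits B1=T, B2=T
test 8 (p=4, s=7, t=4) fires B1->F, B2->T; hits B1=F, B2=T
union over the pool: B1=T, B1=F, B2=T, B2=F, B3=T, B4=E
uncovered (4 of 10): B3=F, B4=S, B5=T, B5=F
Answer: 4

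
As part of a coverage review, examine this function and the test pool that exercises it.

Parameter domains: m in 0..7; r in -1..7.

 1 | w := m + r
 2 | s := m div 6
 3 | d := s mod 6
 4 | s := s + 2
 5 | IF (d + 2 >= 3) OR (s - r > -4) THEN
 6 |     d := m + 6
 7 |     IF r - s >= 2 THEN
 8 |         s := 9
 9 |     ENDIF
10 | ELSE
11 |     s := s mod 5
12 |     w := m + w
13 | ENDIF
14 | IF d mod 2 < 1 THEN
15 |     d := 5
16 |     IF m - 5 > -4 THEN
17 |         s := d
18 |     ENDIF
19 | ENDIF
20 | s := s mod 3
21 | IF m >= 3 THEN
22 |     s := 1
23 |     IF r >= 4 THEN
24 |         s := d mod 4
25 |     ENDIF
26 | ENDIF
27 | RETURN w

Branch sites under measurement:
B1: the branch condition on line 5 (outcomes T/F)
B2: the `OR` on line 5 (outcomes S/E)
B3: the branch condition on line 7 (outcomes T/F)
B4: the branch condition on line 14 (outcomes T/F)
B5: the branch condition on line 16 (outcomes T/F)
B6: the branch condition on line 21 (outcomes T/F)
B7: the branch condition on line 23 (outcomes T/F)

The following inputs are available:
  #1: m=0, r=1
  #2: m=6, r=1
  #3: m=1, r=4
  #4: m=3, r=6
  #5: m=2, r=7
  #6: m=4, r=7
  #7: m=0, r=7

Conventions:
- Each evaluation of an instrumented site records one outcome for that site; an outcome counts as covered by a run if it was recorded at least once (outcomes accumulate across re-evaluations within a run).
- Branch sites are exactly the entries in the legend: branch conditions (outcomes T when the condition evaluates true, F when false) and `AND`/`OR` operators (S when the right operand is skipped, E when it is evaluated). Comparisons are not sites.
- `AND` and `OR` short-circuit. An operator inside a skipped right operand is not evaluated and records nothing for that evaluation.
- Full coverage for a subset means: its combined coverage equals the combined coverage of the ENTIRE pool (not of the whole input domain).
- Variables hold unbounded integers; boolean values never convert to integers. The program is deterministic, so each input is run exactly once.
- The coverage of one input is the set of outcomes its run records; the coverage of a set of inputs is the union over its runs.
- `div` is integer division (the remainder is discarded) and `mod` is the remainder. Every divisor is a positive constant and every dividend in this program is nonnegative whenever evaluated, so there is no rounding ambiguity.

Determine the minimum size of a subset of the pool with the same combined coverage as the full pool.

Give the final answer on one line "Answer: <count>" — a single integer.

input #1 (m=0, r=1): covers B1=T, B2=E, B3=F, B4=T, B5=F, B6=F
input #2 (m=6, r=1): covers B1=T, B2=S, B3=F, B4=T, B5=T, B6=T, B7=F
input #3 (m=1, r=4): covers B1=T, B2=E, B3=T, B4=F, B6=F
input #4 (m=3, r=6): covers B1=F, B2=E, B4=T, B5=T, B6=T, B7=T
input #5 (m=2, r=7): covers B1=F, B2=E, B4=T, B5=T, B6=F
input #6 (m=4, r=7): covers B1=F, B2=E, B4=T, B5=T, B6=T, B7=T
input #7 (m=0, r=7): covers B1=F, B2=E, B4=T, B5=F, B6=F
pool-wide coverage (14 outcomes): B1=T, B1=F, B2=S, B2=E, B3=T, B3=F, B4=T, B4=F, B5=T, B5=F, B6=T, B6=F, B7=T, B7=F
size 1 is not enough: best union over all size-1 subsets is 7/14
size 2 is not enough: best union over all size-2 subsets is 11/14
size 3 is not enough: best union over all size-3 subsets is 13/14
the canonical winner is {1, 2, 3, 4}: size 4, full 14-outcome coverage, earliest index list among size-4 covers

Answer: 4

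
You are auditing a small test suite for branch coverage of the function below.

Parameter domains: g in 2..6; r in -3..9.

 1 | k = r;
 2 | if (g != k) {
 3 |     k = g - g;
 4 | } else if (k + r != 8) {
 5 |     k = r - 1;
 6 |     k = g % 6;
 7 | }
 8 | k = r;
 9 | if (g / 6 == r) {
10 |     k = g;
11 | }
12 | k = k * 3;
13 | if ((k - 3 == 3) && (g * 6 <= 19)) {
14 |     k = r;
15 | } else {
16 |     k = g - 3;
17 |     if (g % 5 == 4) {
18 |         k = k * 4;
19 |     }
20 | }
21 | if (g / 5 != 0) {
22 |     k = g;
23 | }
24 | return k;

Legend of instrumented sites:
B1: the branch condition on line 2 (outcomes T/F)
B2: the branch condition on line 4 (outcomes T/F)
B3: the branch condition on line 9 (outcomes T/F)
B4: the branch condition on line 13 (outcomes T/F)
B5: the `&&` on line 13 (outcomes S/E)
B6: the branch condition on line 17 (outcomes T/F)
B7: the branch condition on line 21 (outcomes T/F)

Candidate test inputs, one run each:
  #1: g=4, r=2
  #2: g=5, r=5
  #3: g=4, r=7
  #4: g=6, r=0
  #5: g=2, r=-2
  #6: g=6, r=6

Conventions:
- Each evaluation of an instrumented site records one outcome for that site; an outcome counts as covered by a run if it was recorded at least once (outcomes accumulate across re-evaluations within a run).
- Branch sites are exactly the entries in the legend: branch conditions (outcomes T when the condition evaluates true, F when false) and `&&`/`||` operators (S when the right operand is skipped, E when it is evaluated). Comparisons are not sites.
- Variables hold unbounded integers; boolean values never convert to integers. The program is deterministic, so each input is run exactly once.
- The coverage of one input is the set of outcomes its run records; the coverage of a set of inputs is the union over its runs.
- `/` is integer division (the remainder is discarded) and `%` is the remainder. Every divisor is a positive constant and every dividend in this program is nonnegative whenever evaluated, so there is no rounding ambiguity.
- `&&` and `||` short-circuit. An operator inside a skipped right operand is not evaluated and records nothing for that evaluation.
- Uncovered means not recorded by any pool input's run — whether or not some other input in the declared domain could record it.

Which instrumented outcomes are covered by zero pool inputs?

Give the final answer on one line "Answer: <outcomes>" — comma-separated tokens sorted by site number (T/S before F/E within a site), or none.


run #1 (g=4, r=2) records B1=T, B3=F, B4=F, B5=E, B6=T, B7=F
run #2 (g=5, r=5) records B1=F, B2=T, B3=F, B4=F, B5=S, B6=F, B7=T
run #3 (g=4, r=7) records B1=T, B3=F, B4=F, B5=S, B6=T, B7=F
run #4 (g=6, r=0) records B1=T, B3=F, B4=F, B5=S, B6=F, B7=T
run #5 (g=2, r=-2) records B1=T, B3=F, B4=F, B5=S, B6=F, B7=F
run #6 (g=6, r=6) records B1=F, B2=T, B3=F, B4=F, B5=S, B6=F, B7=T
union over the pool: B1=T, B1=F, B2=T, B3=F, B4=F, B5=S, B5=E, B6=T, B6=F, B7=T, B7=F
uncovered (3 of 14): B2=F, B3=T, B4=T
Answer: B2=F, B3=T, B4=T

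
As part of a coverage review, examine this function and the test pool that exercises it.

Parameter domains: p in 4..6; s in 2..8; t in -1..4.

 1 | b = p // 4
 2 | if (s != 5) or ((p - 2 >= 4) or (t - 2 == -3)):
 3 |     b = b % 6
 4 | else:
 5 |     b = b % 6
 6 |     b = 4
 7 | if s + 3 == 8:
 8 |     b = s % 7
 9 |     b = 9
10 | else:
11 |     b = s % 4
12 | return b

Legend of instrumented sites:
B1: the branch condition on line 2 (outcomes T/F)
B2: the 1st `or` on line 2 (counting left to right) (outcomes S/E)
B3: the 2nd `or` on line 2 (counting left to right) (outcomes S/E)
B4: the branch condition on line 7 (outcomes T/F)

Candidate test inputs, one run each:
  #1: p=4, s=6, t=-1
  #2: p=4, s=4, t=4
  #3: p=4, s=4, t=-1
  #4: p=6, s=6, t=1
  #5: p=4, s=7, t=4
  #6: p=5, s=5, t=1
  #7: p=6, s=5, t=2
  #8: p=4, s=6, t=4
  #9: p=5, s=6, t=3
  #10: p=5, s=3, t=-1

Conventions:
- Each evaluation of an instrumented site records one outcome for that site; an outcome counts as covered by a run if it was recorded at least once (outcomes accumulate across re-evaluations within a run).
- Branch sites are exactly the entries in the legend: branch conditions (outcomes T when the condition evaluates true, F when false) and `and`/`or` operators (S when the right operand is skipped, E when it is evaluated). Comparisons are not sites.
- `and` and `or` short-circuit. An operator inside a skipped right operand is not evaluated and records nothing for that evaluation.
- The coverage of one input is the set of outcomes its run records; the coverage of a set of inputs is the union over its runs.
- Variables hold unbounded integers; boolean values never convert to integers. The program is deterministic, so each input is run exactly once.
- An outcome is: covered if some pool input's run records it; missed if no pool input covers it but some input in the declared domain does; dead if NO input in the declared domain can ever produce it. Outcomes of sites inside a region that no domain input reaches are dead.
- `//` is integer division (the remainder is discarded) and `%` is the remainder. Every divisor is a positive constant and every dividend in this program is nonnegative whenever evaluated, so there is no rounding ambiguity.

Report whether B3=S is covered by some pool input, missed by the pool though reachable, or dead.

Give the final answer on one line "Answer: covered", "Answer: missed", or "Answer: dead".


B3=S is recorded by pool input(s) 7 -> covered
Answer: covered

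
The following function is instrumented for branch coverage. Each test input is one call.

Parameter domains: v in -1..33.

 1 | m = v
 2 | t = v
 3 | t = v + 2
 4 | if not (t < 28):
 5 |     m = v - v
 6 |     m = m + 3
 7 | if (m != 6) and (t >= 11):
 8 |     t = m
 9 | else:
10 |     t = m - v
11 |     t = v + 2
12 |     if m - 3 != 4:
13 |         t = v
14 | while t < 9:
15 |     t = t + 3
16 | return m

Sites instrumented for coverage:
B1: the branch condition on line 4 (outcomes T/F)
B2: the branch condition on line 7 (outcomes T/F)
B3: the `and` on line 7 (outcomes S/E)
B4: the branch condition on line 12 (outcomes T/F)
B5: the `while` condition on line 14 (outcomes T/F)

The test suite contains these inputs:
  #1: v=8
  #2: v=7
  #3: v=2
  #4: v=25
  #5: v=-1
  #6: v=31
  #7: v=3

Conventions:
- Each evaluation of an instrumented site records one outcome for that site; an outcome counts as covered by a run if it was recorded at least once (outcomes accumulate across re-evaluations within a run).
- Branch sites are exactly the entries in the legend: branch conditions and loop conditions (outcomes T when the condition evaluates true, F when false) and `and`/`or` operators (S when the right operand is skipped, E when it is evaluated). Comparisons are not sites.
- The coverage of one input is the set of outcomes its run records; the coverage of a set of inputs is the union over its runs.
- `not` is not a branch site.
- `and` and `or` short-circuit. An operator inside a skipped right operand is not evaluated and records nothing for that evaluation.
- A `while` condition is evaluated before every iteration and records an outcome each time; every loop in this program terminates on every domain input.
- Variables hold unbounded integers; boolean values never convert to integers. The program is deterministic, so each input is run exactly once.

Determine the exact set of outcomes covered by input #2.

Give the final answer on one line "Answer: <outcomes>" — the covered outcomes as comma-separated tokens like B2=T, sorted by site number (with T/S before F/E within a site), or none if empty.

Event log for input #2 (v=7):
  B1->F, B3->E, B2->F, B4->F, B5->F
deduplicating events, the covered set is: B1=F, B2=F, B3=E, B4=F, B5=F

Answer: B1=F, B2=F, B3=E, B4=F, B5=F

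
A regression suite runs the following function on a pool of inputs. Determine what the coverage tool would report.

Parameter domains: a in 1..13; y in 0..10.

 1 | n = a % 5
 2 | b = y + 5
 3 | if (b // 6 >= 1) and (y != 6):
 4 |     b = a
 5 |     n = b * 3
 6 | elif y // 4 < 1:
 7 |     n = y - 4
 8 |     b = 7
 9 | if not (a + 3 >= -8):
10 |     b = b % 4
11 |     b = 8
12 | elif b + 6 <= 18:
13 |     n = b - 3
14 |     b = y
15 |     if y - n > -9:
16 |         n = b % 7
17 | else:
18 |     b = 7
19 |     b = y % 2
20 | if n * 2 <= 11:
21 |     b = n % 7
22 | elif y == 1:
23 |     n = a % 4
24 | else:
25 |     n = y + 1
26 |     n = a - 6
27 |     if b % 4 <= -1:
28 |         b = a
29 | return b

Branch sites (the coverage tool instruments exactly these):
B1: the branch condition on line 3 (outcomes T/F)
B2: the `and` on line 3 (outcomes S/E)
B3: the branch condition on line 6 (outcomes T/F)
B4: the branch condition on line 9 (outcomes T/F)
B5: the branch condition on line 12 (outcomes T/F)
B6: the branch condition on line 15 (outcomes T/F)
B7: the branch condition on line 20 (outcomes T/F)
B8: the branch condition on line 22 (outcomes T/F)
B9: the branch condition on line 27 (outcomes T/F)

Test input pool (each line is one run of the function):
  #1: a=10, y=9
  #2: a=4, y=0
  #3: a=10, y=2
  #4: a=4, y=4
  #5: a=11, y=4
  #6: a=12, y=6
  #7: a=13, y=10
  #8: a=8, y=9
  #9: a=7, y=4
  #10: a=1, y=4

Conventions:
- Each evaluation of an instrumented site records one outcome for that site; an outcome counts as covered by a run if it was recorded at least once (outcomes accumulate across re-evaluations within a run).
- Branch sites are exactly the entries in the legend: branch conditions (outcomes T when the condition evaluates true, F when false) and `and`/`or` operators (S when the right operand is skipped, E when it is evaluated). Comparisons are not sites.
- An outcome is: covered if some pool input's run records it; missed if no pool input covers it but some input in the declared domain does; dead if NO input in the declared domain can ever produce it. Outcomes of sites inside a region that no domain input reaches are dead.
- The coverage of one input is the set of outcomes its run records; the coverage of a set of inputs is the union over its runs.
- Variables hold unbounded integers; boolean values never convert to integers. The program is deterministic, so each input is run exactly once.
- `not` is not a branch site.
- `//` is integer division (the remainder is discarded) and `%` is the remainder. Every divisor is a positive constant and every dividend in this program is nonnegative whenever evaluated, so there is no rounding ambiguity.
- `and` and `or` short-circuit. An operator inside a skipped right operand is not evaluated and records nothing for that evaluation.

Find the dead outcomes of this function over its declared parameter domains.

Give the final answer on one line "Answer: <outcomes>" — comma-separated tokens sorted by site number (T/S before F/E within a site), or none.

exhaustive pass over the 143-input domain:
  B4=T: never recorded by any domain input -> dead
  B6=F: never recorded by any domain input -> dead
  B9=T: never recorded by any domain input -> dead
  reachable outcomes have witnesses, e.g. B1=T (e.g. a=1, y=1), B1=F (e.g. a=1, y=0), B2=S (e.g. a=1, y=0), B2=E (e.g. a=1, y=1)

Answer: B4=T, B6=F, B9=T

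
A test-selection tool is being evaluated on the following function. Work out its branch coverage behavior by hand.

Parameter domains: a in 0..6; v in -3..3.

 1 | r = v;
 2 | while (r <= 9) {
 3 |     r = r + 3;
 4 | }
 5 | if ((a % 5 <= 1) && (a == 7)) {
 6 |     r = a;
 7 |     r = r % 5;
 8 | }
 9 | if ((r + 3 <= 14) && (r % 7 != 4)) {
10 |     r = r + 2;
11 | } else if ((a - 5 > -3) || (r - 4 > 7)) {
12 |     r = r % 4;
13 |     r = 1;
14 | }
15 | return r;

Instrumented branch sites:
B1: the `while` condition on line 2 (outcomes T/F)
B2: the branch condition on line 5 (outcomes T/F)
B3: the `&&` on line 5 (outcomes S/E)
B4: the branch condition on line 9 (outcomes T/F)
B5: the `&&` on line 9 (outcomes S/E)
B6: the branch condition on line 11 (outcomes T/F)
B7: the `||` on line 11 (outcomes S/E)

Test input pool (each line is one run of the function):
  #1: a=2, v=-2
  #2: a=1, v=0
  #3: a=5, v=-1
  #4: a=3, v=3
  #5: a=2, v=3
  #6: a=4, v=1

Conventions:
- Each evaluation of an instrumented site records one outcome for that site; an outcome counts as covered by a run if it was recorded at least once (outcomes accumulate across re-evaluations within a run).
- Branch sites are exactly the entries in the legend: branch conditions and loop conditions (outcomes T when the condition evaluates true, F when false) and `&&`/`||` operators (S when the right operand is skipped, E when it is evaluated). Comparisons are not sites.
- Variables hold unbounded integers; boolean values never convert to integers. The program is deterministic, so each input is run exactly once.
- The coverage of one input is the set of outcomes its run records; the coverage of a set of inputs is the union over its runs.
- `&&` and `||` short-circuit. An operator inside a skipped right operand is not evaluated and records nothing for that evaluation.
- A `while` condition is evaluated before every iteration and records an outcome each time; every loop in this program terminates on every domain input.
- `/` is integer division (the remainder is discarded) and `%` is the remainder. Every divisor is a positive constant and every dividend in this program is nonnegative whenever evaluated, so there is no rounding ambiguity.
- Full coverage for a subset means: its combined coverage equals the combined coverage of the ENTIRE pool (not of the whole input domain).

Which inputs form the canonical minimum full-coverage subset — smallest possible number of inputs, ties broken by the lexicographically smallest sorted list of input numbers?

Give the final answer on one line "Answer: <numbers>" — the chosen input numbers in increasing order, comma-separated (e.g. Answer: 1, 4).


run #1 (a=2, v=-2) records B1=T, B1=F, B2=F, B3=S, B4=T, B5=E
run #2 (a=1, v=0) records B1=T, B1=F, B2=F, B3=E, B4=F, B5=S, B6=T, B7=E
run #3 (a=5, v=-1) records B1=T, B1=F, B2=F, B3=E, B4=F, B5=E, B6=T, B7=S
run #4 (a=3, v=3) records B1=T, B1=F, B2=F, B3=S, B4=F, B5=S, B6=T, B7=S
run #5 (a=2, v=3) records B1=T, B1=F, B2=F, B3=S, B4=F, B5=S, B6=T, B7=E
run #6 (a=4, v=1) records B1=T, B1=F, B2=F, B3=S, B4=T, B5=E
pool-wide coverage (12 outcomes): B1=T, B1=F, B2=F, B3=S, B3=E, B4=T, B4=F, B5=S, B5=E, B6=T, B7=S, B7=E
checked all size-1 subsets: none covers 12 outcomes (max 8/12)
checked all size-2 subsets: none covers 12 outcomes (max 11/12)
size 3: inputs {1, 2, 3} cover all 12 outcomes, and no lexicographically smaller subset of this size does
Answer: 1, 2, 3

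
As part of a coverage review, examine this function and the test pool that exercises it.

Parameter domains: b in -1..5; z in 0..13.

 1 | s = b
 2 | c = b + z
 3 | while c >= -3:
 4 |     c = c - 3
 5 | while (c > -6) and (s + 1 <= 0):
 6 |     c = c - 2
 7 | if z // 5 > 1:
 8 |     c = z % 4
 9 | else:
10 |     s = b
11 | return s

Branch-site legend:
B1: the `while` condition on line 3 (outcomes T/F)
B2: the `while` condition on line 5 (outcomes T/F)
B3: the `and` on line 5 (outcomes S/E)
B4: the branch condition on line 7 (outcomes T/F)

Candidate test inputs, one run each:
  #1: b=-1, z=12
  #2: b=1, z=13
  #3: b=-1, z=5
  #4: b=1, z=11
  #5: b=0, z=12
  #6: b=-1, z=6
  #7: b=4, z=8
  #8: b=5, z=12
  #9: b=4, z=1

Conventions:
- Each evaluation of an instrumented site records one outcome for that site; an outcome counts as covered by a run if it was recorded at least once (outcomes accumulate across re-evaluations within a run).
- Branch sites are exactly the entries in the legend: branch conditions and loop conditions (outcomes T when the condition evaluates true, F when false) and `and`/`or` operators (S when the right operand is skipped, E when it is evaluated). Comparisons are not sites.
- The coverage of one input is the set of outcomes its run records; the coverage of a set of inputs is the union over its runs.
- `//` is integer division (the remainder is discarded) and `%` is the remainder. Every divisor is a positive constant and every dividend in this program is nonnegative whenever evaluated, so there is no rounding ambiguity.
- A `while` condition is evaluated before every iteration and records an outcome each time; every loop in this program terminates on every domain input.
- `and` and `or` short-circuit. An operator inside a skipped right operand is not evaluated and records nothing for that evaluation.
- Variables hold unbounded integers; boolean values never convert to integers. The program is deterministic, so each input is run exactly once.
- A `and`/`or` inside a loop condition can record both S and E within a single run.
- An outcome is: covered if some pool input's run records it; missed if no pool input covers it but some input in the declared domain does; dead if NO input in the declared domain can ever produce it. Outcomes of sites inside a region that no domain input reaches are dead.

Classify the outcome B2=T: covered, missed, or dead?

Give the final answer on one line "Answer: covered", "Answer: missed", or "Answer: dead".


B2=T is recorded by pool input(s) 1, 3, 6 -> covered
Answer: covered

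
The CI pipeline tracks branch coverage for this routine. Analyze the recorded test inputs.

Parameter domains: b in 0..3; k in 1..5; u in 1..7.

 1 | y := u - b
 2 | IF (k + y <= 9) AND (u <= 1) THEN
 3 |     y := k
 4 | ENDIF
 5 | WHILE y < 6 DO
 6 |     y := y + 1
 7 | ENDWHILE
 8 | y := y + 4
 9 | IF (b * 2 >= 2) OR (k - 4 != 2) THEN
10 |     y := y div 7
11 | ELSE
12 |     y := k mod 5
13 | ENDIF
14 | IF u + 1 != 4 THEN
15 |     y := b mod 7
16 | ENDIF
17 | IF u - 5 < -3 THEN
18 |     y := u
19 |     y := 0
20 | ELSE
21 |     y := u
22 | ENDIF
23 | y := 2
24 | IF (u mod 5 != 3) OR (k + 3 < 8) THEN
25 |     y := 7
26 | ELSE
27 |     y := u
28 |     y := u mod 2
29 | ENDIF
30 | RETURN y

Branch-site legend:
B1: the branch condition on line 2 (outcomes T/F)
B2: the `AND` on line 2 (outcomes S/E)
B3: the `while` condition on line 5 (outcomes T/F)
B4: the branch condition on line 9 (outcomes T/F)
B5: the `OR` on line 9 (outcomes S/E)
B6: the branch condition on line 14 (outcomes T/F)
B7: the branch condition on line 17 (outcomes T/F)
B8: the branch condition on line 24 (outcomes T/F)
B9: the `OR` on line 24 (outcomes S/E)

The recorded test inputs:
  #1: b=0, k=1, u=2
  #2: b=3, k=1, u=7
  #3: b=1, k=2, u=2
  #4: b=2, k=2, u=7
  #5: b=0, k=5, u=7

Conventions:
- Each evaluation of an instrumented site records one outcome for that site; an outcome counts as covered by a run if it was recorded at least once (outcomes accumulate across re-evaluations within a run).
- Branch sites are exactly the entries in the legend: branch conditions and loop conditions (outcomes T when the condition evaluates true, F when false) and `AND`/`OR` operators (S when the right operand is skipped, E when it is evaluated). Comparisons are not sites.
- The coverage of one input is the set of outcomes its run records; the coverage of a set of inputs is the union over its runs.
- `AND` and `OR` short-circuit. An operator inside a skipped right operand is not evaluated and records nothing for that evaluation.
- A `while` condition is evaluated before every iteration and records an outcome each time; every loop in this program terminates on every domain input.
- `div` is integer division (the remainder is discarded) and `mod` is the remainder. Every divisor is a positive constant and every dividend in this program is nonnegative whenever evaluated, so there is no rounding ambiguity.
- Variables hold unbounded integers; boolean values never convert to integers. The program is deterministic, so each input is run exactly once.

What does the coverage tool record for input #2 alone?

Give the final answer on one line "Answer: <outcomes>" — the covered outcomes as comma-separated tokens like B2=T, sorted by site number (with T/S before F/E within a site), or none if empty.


Running input #2 (b=3, k=1, u=7), event by event:
  B2->E, B1->F, B3->T, B3->T, B3->F, B5->S, B4->T, B6->T, B7->F, B9->S
  B8->T
as a set, this run covers: B1=F, B2=E, B3=T, B3=F, B4=T, B5=S, B6=T, B7=F, B8=T, B9=S
Answer: B1=F, B2=E, B3=T, B3=F, B4=T, B5=S, B6=T, B7=F, B8=T, B9=S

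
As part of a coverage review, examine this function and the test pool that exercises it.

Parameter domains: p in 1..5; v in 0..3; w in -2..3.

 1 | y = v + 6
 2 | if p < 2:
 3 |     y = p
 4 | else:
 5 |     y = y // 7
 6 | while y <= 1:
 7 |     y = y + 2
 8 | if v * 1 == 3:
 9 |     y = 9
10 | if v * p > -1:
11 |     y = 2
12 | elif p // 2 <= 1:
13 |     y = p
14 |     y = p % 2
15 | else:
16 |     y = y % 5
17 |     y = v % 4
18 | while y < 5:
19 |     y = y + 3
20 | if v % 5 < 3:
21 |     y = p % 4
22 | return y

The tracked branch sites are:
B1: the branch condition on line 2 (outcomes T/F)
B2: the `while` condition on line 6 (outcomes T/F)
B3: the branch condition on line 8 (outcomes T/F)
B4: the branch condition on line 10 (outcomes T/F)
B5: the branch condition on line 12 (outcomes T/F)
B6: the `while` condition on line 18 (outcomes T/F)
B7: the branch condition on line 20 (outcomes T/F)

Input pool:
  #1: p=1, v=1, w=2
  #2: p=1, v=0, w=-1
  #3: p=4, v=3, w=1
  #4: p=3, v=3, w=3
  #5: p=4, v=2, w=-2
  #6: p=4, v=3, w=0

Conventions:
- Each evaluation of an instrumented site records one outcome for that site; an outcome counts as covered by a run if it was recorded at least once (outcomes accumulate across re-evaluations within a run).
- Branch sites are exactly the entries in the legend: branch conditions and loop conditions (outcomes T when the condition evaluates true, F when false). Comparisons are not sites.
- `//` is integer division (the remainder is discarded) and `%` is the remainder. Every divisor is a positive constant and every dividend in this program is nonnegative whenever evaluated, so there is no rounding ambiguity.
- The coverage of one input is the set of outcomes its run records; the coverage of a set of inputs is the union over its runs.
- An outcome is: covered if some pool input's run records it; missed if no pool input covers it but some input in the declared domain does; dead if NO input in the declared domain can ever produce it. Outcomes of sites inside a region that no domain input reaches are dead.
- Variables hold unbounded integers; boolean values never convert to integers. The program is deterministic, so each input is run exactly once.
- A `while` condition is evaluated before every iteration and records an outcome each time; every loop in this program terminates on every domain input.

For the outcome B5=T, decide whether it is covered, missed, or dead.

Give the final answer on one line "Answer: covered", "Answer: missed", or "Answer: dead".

no pool input records B5=T
checking all 120 inputs in the declared domain: B5=T is never recorded -> dead

Answer: dead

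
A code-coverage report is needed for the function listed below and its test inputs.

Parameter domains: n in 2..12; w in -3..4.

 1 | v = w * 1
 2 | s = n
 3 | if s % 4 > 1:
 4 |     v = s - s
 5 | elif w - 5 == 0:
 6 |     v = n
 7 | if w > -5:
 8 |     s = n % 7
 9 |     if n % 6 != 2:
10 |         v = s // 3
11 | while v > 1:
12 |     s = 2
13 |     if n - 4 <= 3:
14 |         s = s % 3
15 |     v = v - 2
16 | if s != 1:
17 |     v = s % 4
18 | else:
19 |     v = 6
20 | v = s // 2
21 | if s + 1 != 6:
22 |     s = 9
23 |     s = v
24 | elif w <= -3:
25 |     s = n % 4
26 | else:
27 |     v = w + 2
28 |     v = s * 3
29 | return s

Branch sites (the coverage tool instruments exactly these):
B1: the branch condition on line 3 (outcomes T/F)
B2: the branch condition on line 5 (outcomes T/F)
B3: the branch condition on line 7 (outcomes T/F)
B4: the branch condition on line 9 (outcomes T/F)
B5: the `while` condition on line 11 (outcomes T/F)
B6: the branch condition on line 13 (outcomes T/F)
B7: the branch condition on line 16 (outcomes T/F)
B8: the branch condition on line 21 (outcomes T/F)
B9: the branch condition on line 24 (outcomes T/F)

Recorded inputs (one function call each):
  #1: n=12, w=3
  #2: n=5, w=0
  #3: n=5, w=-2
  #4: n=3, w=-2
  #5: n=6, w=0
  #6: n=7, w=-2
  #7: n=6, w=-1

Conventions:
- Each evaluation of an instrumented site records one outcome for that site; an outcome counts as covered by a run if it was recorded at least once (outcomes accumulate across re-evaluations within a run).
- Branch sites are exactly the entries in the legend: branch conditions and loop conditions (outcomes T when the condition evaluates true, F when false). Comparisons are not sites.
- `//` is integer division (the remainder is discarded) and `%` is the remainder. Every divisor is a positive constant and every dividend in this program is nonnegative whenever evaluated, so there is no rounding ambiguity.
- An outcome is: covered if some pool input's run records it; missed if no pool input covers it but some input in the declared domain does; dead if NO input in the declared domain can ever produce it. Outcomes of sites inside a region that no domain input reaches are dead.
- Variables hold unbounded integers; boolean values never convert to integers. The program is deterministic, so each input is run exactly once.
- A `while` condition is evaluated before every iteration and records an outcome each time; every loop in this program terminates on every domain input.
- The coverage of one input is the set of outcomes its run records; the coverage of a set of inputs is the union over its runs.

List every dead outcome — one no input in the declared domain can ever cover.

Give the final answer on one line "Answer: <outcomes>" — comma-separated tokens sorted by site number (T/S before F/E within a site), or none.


exhaustive pass over the 88-input domain:
  B2=T: unreachable across the whole domain -> dead
  B3=F: unreachable across the whole domain -> dead
  reachable outcomes have witnesses, e.g. B1=T (e.g. n=2, w=-3), B1=F (e.g. n=4, w=-3), B2=F (e.g. n=4, w=-3), B3=T (e.g. n=2, w=-3)
Answer: B2=T, B3=F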